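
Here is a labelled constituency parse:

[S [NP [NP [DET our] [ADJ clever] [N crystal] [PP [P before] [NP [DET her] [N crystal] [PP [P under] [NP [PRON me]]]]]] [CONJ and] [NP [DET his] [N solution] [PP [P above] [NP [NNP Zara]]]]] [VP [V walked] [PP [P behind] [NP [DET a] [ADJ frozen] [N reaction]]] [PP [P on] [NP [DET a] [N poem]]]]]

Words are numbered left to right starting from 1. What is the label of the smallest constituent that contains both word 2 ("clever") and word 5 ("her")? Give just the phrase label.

NP

Word 2 lies under S → NP → NP → ADJ; word 5 lies under S → NP → NP → PP → NP → DET. The lowest shared node is the NP.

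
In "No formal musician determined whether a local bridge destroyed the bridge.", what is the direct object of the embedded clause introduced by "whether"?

the bridge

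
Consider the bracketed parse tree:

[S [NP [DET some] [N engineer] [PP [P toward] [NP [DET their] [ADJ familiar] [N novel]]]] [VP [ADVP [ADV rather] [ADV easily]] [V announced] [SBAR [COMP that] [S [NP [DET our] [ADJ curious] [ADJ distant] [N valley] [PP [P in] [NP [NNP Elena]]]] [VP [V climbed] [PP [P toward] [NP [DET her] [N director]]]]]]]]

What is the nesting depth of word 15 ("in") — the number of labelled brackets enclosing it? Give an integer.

7

Path from the root down to the word: S → VP → SBAR → S → NP → PP → P. That is 7 enclosing brackets.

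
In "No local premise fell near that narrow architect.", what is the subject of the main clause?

no local premise

In the main clause the verb is "fell"; the NP preceding it, "no local premise", is the subject.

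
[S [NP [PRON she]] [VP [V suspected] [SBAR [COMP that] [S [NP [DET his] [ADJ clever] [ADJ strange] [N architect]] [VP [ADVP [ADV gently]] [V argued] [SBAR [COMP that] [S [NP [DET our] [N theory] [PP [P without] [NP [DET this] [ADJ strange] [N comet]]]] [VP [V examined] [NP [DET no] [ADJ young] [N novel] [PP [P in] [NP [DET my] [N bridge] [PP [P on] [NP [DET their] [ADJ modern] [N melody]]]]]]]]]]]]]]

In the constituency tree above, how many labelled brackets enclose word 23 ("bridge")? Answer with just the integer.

The word sits inside N, which is inside NP, inside PP, inside NP, inside VP, inside S, inside SBAR, inside VP, inside S, inside SBAR, inside VP, inside S — 12 brackets in all.

12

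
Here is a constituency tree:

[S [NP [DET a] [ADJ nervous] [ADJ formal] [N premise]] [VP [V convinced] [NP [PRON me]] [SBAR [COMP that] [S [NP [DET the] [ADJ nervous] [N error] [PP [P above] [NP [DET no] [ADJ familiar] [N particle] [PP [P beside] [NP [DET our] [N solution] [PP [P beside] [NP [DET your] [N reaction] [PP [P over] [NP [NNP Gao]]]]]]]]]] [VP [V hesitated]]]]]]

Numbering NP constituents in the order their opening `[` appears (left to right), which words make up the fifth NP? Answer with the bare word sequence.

our solution beside your reaction over Gao

Opening `[NP` markers occur at word positions 1, 6, 8, 12, 16, 19, 22; the fifth of these opens the constituent [NP our solution beside your reaction over Gao].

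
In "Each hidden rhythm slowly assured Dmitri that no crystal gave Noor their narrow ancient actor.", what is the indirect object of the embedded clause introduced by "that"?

Within the embedded clause introduced by "that", the indirect object of "gave" is "Noor".

Noor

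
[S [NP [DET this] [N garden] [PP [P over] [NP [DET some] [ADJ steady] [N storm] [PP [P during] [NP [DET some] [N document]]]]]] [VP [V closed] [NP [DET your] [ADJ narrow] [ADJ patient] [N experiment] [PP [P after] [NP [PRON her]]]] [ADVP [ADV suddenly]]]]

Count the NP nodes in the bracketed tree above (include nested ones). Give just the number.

The NP constituents are: [NP this garden over some steady storm during some document]; [NP some steady storm during some document]; [NP some document]; [NP your narrow patient experiment after her]; [NP her]. Total: 5.

5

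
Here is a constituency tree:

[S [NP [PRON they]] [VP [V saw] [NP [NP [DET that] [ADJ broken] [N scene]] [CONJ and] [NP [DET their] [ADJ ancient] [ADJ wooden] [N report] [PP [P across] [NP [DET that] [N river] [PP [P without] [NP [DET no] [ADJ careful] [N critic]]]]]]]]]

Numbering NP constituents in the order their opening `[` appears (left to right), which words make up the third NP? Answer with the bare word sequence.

Opening `[NP` markers occur at word positions 1, 3, 3, 7, 12, 15; the third of these opens the constituent [NP that broken scene].

that broken scene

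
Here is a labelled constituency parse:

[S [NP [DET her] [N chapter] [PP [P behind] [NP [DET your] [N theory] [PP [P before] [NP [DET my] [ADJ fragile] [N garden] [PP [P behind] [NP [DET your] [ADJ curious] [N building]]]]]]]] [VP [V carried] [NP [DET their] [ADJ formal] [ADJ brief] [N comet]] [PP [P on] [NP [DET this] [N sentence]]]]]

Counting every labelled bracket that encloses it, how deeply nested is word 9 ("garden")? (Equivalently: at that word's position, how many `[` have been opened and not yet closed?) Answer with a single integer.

Path from the root down to the word: S → NP → PP → NP → PP → NP → N. That is 7 enclosing brackets.

7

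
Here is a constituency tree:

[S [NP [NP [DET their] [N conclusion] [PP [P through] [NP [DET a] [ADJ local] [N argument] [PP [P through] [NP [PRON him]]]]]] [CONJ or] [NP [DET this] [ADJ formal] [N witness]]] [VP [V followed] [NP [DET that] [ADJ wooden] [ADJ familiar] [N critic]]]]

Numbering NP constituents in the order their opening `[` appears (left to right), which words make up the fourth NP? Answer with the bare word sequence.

him

The NP opening brackets appear, in order, over: "their conclusion through a local argument through him or this formal witness"; "their conclusion through a local argument through him"; "a local argument through him"; "him"; "this formal witness"; "that wooden familiar critic". The fourth one spans "him".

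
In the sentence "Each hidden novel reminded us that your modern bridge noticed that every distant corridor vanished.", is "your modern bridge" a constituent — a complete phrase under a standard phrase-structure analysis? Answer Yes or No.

"your modern bridge" is exactly the noun phrase [NP your modern bridge], a complete constituent.

Yes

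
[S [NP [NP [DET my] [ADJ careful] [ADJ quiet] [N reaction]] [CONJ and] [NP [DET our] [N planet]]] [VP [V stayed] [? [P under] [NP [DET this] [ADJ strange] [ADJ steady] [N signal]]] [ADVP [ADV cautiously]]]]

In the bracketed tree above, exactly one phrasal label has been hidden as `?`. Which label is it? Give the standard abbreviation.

The `?` node immediately contains: P 'under', NP. That is the internal structure of a prepositional phrase, so the label is PP.

PP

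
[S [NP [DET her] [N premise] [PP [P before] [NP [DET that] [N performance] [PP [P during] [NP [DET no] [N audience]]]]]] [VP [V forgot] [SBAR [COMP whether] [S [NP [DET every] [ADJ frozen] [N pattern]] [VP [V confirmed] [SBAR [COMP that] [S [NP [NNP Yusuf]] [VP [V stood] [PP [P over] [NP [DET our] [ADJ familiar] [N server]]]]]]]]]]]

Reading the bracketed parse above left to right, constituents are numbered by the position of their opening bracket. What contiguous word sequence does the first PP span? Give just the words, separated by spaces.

The PP opening brackets appear, in order, over: "before that performance during no audience"; "during no audience"; "over our familiar server". The first one spans "before that performance during no audience".

before that performance during no audience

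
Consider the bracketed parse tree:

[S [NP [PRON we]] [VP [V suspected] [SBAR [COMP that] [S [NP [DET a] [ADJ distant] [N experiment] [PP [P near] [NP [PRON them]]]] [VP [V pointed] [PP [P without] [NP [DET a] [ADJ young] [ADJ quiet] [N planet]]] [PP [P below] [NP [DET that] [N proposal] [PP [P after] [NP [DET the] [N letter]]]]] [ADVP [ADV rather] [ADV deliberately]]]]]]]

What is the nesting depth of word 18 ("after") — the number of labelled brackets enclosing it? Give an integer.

Path from the root down to the word: S → VP → SBAR → S → VP → PP → NP → PP → P. That is 9 enclosing brackets.

9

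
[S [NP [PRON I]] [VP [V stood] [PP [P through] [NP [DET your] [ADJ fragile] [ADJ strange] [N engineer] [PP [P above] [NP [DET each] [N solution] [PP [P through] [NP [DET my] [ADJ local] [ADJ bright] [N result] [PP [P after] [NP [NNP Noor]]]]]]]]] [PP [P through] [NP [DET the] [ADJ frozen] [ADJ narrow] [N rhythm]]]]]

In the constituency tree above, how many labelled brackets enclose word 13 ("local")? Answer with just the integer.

The word sits inside ADJ, which is inside NP, inside PP, inside NP, inside PP, inside NP, inside PP, inside VP, inside S — 9 brackets in all.

9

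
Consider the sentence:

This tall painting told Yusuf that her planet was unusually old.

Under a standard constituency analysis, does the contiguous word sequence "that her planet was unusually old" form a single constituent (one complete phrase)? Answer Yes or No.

These words form the whole subordinate clause headed by "that", so yes — one constituent.

Yes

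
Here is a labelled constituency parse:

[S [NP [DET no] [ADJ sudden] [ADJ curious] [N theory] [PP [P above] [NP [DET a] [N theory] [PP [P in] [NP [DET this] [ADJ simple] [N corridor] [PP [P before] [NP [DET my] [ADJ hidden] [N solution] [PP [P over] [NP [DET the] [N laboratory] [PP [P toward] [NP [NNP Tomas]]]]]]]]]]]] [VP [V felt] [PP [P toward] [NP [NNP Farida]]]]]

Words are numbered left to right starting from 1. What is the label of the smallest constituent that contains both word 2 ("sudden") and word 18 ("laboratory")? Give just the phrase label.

NP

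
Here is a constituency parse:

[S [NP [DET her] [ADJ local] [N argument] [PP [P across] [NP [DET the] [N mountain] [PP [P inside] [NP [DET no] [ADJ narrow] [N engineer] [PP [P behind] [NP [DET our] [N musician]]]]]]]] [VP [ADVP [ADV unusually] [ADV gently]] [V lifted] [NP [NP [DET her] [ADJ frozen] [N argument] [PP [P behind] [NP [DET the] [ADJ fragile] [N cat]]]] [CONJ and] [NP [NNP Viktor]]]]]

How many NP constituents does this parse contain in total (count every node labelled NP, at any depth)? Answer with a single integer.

8

Listing each NP by its span: [NP her local argument across the mountain inside no narrow engineer behind our musician]; [NP the mountain inside no narrow engineer behind our musician]; [NP no narrow engineer behind our musician]; [NP our musician]; [NP her frozen argument behind the fragile cat and Viktor]; [NP her frozen argument behind the fragile cat] … — that makes 8.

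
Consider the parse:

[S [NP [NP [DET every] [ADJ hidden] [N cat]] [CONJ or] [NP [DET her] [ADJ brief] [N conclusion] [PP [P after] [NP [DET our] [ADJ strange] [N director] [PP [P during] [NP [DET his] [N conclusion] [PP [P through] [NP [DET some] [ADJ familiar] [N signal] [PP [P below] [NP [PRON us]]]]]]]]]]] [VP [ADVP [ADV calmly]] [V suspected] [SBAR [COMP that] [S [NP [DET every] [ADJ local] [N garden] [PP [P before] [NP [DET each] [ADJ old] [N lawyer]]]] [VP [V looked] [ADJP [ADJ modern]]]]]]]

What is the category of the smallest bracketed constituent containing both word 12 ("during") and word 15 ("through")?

Both words fall inside [PP during his conclusion through some familiar signal below us] (words 12–20), and no smaller constituent contains them both. Label: PP.

PP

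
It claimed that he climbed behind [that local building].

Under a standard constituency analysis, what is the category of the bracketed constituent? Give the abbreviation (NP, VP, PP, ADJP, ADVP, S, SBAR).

NP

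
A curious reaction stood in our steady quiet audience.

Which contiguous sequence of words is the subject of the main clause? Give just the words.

a curious reaction

"a curious reaction" is the NP that combines with the VP headed by "stood" to form the main clause — the subject.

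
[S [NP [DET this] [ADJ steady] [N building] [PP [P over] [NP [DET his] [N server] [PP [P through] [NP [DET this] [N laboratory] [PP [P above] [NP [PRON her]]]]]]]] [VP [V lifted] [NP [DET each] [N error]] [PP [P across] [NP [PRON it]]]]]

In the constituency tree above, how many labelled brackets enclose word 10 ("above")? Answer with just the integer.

8

Path from the root down to the word: S → NP → PP → NP → PP → NP → PP → P. That is 8 enclosing brackets.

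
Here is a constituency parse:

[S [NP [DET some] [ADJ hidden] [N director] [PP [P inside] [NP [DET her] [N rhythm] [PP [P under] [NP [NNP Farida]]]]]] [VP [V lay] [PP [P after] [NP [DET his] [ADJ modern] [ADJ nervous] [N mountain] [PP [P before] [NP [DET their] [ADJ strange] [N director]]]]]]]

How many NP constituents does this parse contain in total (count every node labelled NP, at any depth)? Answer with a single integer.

5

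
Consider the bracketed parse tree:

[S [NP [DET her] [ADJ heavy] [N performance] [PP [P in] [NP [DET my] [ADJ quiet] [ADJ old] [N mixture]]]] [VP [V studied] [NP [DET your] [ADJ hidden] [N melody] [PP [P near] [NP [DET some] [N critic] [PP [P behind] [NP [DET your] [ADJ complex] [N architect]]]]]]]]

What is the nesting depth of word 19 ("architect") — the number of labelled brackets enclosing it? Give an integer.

8

Path from the root down to the word: S → VP → NP → PP → NP → PP → NP → N. That is 8 enclosing brackets.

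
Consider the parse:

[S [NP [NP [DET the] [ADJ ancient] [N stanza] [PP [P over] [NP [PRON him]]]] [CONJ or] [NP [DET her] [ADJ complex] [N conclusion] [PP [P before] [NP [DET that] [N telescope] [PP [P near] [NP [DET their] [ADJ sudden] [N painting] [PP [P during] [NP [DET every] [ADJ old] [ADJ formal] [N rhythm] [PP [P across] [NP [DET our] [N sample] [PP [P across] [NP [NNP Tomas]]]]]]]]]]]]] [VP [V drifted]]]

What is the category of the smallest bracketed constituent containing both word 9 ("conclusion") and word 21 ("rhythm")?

NP

Both words fall inside [NP her complex conclusion before that telescope near their sudden painting during every old formal rhythm across our sample across Tomas] (words 7–26), and no smaller constituent contains them both. Label: NP.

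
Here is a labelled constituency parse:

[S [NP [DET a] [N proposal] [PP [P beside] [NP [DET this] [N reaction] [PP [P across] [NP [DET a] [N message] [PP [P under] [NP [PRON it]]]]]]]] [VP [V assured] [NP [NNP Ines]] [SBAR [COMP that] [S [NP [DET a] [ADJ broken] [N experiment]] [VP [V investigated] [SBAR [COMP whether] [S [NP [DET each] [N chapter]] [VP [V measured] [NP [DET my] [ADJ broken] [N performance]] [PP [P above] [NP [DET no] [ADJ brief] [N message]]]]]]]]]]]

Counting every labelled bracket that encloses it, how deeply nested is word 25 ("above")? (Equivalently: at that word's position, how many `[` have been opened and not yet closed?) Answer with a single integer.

10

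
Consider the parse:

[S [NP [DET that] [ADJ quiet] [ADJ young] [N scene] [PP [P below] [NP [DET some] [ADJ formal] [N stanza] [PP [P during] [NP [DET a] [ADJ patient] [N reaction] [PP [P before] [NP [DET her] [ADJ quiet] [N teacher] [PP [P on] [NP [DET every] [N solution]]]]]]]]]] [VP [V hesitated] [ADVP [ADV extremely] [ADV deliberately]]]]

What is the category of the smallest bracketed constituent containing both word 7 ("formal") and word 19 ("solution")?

Both words fall inside [NP some formal stanza during a patient reaction before her quiet teacher on every solution] (words 6–19), and no smaller constituent contains them both. Label: NP.

NP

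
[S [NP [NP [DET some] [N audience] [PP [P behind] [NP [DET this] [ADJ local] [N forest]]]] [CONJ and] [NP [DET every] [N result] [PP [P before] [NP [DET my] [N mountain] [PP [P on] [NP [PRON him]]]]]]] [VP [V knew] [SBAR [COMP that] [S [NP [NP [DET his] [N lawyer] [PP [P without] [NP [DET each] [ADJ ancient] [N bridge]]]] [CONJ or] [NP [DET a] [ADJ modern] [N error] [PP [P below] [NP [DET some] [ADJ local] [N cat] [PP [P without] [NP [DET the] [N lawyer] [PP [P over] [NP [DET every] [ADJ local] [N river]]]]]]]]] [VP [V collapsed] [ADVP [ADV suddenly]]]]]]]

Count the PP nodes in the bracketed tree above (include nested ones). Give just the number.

The PP constituents are: [PP behind this local forest]; [PP before my mountain on him]; [PP on him]; [PP without each ancient bridge]; [PP below some local cat without the lawyer over every local river]; [PP without the lawyer over every local river] …. Total: 7.

7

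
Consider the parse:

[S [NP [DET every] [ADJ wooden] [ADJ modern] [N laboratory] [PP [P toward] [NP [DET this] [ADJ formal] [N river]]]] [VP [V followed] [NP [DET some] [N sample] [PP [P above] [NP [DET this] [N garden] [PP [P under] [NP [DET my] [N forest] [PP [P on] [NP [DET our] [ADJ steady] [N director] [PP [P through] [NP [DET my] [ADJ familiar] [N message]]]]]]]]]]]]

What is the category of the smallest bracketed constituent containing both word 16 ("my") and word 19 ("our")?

NP

Both words fall inside [NP my forest on our steady director through my familiar message] (words 16–25), and no smaller constituent contains them both. Label: NP.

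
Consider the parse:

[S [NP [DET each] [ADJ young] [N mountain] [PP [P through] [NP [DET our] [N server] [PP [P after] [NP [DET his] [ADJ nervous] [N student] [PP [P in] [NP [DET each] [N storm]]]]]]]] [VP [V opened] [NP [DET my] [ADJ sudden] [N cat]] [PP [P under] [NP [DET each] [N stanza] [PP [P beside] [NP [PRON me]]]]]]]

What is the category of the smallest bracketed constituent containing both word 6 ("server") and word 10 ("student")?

NP

Both words fall inside [NP our server after his nervous student in each storm] (words 5–13), and no smaller constituent contains them both. Label: NP.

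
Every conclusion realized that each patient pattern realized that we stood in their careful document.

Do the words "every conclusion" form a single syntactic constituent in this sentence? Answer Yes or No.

The sequence corresponds to a single NP node — the noun phrase "every conclusion".

Yes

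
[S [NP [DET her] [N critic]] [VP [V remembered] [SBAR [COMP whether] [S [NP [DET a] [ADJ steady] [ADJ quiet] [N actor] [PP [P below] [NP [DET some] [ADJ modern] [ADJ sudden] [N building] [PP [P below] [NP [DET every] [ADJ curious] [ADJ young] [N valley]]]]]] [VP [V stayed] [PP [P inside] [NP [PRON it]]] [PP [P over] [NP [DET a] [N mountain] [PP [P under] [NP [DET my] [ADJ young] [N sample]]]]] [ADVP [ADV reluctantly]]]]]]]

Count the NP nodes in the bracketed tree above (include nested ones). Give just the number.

The NP constituents are: [NP her critic]; [NP a steady quiet actor below some modern sudden building below every curious young valley]; [NP some modern sudden building below every curious young valley]; [NP every curious young valley]; [NP it]; [NP a mountain under my young sample] …. Total: 7.

7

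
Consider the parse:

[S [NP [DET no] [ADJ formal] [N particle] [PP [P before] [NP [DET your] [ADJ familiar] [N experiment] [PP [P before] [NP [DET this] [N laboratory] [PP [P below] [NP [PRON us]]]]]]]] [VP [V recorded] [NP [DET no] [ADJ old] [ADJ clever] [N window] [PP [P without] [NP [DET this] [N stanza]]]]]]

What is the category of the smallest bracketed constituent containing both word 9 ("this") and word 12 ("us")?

The smallest bracket enclosing both words is [NP this laboratory below us], so the label is NP.

NP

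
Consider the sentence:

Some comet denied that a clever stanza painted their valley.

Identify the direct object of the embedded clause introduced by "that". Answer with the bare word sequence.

their valley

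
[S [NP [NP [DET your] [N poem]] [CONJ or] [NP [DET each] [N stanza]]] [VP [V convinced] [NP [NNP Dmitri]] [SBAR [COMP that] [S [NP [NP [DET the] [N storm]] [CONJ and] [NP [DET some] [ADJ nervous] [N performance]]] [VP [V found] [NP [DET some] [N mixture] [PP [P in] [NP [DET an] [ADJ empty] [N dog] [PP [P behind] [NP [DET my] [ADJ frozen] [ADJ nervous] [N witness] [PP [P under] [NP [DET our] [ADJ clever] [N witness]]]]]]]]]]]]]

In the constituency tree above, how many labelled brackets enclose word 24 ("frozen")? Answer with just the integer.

Counting open brackets not yet closed at "frozen": [S [VP [SBAR [S [VP [NP [PP [NP [PP [NP [ADJ = 11.

11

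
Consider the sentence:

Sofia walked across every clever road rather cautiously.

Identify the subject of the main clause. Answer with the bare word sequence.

Sofia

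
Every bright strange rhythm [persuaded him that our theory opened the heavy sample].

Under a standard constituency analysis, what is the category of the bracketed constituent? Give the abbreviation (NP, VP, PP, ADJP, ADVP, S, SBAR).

The bracketed span "persuaded him that our theory opened the heavy sample" is headed by "persuaded", making it a verb phrase (VP).

VP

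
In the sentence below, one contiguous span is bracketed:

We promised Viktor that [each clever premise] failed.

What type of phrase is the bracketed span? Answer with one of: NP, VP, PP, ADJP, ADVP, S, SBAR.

NP

"premise" is the head of the bracketed span, so the span is a noun phrase: NP.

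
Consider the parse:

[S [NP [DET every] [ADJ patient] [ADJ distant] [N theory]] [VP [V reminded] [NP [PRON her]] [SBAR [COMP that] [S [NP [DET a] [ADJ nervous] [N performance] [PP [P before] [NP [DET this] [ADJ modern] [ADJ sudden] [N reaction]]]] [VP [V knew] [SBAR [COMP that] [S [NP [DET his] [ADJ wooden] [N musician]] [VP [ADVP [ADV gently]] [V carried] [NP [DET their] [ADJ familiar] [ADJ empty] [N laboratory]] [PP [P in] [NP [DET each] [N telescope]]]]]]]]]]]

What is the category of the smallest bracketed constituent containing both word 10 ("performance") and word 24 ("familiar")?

Both words fall inside [S a nervous performance before this modern sudden reaction knew that his wooden musician gently carried their familiar empty laboratory in each telescope] (words 8–29), and no smaller constituent contains them both. Label: S.

S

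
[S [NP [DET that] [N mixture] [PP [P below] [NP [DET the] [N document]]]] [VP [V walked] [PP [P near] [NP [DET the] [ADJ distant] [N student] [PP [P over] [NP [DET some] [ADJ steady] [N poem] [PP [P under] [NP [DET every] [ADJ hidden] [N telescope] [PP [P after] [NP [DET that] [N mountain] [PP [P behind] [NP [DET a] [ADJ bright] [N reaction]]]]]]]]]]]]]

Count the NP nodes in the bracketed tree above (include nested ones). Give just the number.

7

The NP constituents are: [NP that mixture below the document]; [NP the document]; [NP the distant student over some steady poem under every hidden telescope after that mountain behind a bright reaction]; [NP some steady poem under every hidden telescope after that mountain behind a bright reaction]; [NP every hidden telescope after that mountain behind a bright reaction]; [NP that mountain behind a bright reaction] …. Total: 7.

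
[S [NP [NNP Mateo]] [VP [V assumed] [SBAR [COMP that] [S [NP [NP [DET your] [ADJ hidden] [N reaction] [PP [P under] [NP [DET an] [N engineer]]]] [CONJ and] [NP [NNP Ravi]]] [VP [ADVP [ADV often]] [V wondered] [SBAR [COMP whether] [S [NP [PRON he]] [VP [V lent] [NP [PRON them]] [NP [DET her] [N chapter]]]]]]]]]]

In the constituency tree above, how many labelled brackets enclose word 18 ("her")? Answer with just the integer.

10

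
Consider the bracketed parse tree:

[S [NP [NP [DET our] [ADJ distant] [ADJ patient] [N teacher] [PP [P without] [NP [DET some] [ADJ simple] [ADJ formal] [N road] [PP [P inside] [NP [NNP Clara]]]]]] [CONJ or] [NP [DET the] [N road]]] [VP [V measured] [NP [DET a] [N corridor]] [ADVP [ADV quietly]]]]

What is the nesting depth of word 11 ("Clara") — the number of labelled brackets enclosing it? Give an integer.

The word sits inside NNP, which is inside NP, inside PP, inside NP, inside PP, inside NP, inside NP, inside S — 8 brackets in all.

8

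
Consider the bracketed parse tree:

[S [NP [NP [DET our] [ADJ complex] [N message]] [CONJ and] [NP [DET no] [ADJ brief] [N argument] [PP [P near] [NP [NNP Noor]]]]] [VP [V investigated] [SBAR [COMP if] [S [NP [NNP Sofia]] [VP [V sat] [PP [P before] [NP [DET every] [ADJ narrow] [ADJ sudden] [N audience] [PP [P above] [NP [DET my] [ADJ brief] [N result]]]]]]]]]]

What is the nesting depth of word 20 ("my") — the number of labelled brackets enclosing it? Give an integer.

Path from the root down to the word: S → VP → SBAR → S → VP → PP → NP → PP → NP → DET. That is 10 enclosing brackets.

10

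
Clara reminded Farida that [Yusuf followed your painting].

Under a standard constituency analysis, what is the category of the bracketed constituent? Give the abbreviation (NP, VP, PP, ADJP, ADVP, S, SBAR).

The bracketed span "Yusuf followed your painting" is headed by "followed", making it a clause (S).

S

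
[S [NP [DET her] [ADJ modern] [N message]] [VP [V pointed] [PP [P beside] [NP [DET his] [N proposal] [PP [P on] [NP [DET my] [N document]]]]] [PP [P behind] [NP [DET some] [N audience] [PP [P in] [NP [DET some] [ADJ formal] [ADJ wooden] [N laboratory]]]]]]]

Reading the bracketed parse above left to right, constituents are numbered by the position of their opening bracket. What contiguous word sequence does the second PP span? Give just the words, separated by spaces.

on my document

In left-to-right order the PP constituents are "beside his proposal on my document"; "on my document"; "behind some audience in some formal wooden laboratory"; "in some formal wooden laboratory". Number 2 is "on my document".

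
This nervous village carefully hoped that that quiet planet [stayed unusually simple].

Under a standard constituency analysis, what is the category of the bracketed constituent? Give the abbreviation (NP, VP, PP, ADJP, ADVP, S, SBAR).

"stayed" is the head of the bracketed span, so the span is a verb phrase: VP.

VP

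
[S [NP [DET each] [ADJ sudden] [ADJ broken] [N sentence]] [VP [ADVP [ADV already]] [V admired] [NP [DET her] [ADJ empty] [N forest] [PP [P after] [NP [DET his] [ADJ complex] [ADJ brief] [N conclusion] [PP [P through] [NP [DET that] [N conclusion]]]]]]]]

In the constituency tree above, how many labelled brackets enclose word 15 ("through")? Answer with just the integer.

7

The word sits inside P, which is inside PP, inside NP, inside PP, inside NP, inside VP, inside S — 7 brackets in all.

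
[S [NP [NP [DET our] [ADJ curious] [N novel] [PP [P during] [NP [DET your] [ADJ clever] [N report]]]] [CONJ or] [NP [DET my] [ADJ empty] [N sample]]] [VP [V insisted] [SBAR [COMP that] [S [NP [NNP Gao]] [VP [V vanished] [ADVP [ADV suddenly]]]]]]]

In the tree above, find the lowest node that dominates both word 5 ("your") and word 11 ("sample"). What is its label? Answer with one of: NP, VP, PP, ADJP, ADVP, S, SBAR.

NP

Both words fall inside [NP our curious novel during your clever report or my empty sample] (words 1–11), and no smaller constituent contains them both. Label: NP.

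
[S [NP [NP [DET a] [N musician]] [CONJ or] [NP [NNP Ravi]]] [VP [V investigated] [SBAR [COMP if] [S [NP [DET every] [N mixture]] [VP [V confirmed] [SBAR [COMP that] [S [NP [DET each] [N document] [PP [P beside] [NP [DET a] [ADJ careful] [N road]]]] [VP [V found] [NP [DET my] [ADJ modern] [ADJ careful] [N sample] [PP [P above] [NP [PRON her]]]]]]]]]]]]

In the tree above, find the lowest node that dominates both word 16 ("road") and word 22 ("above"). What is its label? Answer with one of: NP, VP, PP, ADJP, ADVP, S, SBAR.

Both words fall inside [S each document beside a careful road found my modern careful sample above her] (words 11–23), and no smaller constituent contains them both. Label: S.

S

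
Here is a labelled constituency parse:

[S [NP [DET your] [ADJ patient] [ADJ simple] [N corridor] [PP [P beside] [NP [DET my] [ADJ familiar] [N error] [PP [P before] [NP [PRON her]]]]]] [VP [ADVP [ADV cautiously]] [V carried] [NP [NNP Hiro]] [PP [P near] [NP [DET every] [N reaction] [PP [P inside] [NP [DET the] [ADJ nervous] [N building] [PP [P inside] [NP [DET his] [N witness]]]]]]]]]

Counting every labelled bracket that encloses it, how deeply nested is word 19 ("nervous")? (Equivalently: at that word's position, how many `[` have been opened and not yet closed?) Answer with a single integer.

The word sits inside ADJ, which is inside NP, inside PP, inside NP, inside PP, inside VP, inside S — 7 brackets in all.

7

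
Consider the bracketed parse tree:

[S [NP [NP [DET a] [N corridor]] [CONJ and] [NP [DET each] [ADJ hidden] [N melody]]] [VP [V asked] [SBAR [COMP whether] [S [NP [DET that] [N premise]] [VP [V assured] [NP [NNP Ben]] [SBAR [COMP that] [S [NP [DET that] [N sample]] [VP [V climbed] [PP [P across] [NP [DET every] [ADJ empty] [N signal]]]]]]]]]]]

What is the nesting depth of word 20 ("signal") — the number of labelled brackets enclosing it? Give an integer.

Path from the root down to the word: S → VP → SBAR → S → VP → SBAR → S → VP → PP → NP → N. That is 11 enclosing brackets.

11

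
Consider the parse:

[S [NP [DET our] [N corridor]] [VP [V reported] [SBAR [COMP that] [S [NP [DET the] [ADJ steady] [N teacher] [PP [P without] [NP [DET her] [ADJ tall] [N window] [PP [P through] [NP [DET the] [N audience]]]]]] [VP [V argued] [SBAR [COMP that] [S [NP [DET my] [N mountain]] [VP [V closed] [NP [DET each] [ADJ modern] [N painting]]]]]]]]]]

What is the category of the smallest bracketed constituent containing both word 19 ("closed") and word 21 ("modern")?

VP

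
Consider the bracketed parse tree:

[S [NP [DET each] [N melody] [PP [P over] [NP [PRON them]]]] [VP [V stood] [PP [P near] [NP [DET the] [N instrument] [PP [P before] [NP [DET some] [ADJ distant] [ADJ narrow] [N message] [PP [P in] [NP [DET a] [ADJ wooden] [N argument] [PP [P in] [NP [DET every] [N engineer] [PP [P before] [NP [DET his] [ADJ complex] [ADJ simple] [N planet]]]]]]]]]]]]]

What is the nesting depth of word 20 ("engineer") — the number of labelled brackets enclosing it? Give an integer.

Path from the root down to the word: S → VP → PP → NP → PP → NP → PP → NP → PP → NP → N. That is 11 enclosing brackets.

11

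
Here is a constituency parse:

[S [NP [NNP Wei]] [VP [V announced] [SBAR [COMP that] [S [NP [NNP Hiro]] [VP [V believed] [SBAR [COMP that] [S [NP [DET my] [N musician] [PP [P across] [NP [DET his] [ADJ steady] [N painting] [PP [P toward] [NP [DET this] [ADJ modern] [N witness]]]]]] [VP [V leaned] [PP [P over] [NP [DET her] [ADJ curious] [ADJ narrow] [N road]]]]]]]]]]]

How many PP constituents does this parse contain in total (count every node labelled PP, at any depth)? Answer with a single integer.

Scanning left to right, an opening `[PP` appears at word positions 9, 13, 18 — 3 in total.

3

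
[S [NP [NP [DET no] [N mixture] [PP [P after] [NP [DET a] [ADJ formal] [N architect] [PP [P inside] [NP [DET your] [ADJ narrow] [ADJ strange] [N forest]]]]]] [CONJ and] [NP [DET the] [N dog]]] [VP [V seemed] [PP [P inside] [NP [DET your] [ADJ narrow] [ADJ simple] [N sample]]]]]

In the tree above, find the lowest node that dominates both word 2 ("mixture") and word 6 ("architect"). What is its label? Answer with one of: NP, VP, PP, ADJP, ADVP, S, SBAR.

The smallest bracket enclosing both words is [NP no mixture after a formal architect inside your narrow strange forest], so the label is NP.

NP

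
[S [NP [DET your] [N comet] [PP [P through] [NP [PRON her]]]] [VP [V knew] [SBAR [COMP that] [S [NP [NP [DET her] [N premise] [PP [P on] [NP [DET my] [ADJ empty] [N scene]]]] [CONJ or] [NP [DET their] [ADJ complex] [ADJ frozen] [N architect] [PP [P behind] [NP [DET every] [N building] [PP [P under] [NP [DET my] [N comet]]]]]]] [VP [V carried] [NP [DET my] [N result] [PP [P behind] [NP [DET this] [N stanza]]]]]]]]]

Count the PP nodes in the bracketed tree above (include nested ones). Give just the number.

5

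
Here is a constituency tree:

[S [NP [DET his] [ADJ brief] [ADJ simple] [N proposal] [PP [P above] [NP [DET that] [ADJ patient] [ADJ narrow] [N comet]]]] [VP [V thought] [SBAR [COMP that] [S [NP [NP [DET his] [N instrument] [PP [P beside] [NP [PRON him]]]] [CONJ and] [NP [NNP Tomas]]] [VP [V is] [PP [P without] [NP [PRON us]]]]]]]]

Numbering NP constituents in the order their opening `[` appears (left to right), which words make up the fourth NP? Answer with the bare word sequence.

his instrument beside him

In left-to-right order the NP constituents are "his brief simple proposal above that patient narrow comet"; "that patient narrow comet"; "his instrument beside him and Tomas"; "his instrument beside him"; "him"; "Tomas"; "us". Number 4 is "his instrument beside him".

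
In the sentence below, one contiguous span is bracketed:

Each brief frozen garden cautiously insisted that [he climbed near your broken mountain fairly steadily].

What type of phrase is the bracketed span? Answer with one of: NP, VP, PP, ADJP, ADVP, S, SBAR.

The span is built around the head "climbed" — a clause (S).

S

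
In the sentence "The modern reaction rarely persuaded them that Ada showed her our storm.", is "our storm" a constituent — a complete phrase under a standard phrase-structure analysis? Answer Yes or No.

Yes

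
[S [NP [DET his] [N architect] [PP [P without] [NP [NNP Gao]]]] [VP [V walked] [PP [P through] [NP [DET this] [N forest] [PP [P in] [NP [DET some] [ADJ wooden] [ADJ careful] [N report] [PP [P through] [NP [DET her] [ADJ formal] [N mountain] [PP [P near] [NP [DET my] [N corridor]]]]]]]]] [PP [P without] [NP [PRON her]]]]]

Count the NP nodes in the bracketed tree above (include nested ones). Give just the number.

Listing each NP by its span: [NP his architect without Gao]; [NP Gao]; [NP this forest in some wooden careful report through her formal mountain near my corridor]; [NP some wooden careful report through her formal mountain near my corridor]; [NP her formal mountain near my corridor]; [NP my corridor] … — that makes 7.

7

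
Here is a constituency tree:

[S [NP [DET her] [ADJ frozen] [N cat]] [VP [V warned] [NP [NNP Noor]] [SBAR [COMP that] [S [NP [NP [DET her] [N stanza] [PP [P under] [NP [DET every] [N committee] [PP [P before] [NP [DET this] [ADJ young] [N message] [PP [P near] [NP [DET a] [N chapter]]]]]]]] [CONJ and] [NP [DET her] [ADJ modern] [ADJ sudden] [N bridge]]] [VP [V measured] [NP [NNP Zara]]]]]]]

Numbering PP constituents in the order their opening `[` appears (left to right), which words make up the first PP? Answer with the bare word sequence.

under every committee before this young message near a chapter

The PP opening brackets appear, in order, over: "under every committee before this young message near a chapter"; "before this young message near a chapter"; "near a chapter". The first one spans "under every committee before this young message near a chapter".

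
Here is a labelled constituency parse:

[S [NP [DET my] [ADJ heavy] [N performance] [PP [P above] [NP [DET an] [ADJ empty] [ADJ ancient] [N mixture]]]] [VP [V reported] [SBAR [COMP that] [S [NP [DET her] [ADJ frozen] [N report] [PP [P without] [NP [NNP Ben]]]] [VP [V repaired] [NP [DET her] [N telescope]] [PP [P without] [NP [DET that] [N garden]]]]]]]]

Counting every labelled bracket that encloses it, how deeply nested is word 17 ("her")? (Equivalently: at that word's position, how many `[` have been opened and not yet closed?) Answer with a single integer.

The word sits inside DET, which is inside NP, inside VP, inside S, inside SBAR, inside VP, inside S — 7 brackets in all.

7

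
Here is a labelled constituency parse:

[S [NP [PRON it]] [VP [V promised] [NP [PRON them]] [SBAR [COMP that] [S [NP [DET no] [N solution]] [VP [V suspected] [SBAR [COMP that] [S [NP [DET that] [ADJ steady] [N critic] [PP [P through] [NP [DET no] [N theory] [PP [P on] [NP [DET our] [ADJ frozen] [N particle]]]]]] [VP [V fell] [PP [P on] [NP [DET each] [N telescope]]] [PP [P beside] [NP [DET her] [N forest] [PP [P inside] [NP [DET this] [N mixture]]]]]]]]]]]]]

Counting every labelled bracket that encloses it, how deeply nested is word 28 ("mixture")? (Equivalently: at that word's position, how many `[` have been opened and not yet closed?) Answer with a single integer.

13

Path from the root down to the word: S → VP → SBAR → S → VP → SBAR → S → VP → PP → NP → PP → NP → N. That is 13 enclosing brackets.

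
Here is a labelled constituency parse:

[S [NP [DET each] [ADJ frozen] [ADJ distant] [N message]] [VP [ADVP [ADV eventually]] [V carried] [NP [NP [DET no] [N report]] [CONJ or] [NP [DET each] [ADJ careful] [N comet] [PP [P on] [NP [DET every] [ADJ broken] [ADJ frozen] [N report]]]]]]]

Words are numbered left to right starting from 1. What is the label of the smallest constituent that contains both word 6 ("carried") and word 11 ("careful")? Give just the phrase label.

VP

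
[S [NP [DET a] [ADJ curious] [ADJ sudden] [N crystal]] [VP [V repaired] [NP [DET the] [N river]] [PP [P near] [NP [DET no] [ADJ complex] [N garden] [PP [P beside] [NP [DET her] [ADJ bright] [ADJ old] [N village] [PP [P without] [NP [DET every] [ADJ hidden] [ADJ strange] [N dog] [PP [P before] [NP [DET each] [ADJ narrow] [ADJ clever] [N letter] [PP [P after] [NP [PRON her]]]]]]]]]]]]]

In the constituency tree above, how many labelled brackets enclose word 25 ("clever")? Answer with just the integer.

11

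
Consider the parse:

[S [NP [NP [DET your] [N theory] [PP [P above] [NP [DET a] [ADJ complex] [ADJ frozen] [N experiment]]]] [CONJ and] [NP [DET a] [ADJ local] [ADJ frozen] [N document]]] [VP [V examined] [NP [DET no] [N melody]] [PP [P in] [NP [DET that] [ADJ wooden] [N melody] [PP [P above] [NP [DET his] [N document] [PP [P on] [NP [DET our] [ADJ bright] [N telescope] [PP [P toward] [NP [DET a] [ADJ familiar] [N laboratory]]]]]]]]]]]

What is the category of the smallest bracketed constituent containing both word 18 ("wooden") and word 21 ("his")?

NP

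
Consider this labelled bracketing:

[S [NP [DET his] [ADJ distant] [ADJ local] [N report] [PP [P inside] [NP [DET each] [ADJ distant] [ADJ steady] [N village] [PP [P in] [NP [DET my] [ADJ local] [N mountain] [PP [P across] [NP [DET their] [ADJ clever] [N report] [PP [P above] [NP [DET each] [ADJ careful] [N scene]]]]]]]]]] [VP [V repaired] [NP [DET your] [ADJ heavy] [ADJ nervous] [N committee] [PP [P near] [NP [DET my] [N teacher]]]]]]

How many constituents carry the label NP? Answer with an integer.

7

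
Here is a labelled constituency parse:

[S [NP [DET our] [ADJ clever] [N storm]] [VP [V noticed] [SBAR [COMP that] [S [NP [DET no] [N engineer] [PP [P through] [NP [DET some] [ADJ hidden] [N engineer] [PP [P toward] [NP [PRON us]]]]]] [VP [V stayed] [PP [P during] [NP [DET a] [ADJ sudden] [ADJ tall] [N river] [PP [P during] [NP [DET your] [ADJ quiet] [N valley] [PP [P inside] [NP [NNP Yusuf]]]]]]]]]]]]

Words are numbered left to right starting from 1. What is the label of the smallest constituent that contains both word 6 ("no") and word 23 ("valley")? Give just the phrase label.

S

The smallest bracket enclosing both words is [S no engineer through some hidden engineer toward us stayed during a sudden tall river during your quiet valley inside Yusuf], so the label is S.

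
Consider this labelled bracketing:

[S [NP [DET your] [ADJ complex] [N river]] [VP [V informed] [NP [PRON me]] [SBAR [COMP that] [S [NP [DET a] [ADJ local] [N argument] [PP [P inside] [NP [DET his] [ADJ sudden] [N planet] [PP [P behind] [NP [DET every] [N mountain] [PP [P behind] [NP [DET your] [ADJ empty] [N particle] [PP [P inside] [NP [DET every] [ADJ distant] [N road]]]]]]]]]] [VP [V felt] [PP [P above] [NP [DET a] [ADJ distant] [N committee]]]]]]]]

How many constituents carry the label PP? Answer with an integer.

Scanning left to right, an opening `[PP` appears at word positions 10, 14, 17, 21, 26 — 5 in total.

5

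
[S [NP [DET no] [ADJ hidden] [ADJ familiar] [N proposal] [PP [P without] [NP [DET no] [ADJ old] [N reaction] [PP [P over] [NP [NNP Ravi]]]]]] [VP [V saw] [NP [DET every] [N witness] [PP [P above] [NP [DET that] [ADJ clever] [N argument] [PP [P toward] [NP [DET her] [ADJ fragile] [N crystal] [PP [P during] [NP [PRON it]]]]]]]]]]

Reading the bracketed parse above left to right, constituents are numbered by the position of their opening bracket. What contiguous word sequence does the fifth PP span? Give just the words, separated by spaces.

during it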